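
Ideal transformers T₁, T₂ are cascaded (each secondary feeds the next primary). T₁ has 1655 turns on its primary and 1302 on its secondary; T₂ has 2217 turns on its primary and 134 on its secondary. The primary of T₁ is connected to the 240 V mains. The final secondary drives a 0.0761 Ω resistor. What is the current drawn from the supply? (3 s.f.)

Secondary of T₁: V = 240.00 × 1302/1655 = 188.81 V.
Secondary of T₂: V = 188.81 × 134/2217 = 11.412 V.
I_load = 11.412/0.0761 = 149.96 A, so P_out = 11.412 × 149.96 = 1711.4 W.
All ideal ⇒ P_in = P_out, so I_supply = 1711.4/240 = 7.13 A.

I_supply ≈ 7.13 A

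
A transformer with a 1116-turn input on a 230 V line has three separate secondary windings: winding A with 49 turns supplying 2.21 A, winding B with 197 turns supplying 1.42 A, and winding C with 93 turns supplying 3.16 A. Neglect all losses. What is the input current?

I_in ≈ 0.611 A

V_A = 230 × 49/1116 = 10.099 V; V_B = 230 × 197/1116 = 40.600 V; V_C = 230 × 93/1116 = 19.167 V.
P_out = V_A I_A + V_B I_B + V_C I_C = 10.099×2.21 + 40.600×1.42 + 19.167×3.16 = 22.318 + 57.653 + 60.567 = 140.54 W.
Ideal ⇒ P_in = P_out, so I_in = P_out/V_in = 140.54/230 = 0.611 A.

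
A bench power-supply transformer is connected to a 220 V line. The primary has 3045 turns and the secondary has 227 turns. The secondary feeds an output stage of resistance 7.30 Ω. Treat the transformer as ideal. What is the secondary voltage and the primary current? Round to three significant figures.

V_s ≈ 16.4 V, I_p ≈ 0.167 A

V_s = V_p × N_s/N_p = 220 × 227/3045 = 16.401 V.
I_s = V_s/R = 16.401/7.30 = 2.2467 A.
I_p = I_s × N_s/N_p = 2.2467 × 227/3045 = 0.167 A.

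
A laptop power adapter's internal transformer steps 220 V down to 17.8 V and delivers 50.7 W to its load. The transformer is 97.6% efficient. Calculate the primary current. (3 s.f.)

I_p ≈ 0.236 A

P_in = P_out/η = 50.7/0.976 = 51.947 W.
I_p = P_in/V_p = 51.947/220 = 0.236 A.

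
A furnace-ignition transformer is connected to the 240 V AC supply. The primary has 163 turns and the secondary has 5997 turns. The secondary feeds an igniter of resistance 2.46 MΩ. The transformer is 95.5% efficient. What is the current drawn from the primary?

V_s = 240 × 5997/163 = 8829.9 V.
I_s = V_s/R = 8829.9/(2.46×10^6) = 0.0035894 A.
P_out = V_s I_s = 8829.9 × 0.0035894 = 31.694 W.
P_in = P_out/η = 31.694/0.955 = 33.188 W.
I_p = P_in/V_p = 33.188/240 = 0.138 A.

I_p ≈ 0.138 A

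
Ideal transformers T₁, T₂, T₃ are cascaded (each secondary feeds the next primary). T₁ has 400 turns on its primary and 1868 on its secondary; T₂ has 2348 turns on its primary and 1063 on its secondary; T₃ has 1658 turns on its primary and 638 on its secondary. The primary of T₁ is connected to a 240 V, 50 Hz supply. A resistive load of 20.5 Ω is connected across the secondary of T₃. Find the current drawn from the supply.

I_supply ≈ 7.75 A

After T₁: V = 240.00 × 1868/400 = 1120.8 V.
After T₂: V = 1120.8 × 1063/2348 = 507.41 V.
After T₃: V = 507.41 × 638/1658 = 195.25 V.
I_load = 195.25/20.5 = 9.5246 A, so P_out = 195.25 × 9.5246 = 1859.7 W.
All ideal ⇒ P_in = P_out, so I_supply = 1859.7/240 = 7.75 A.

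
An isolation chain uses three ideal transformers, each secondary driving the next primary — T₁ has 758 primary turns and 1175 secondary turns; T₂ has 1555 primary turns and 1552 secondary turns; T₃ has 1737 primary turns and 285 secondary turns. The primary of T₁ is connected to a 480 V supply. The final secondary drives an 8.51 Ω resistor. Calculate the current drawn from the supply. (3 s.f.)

Secondary of T₁: V = 480.00 × 1175/758 = 744.06 V.
Secondary of T₂: V = 744.06 × 1552/1555 = 742.63 V.
Secondary of T₃: V = 742.63 × 285/1737 = 121.85 V.
I_load = 121.85/8.51 = 14.318 A, so P_out = 121.85 × 14.318 = 1744.6 W.
All ideal ⇒ P_in = P_out, so I_supply = 1744.6/480 = 3.63 A.

I_supply ≈ 3.63 A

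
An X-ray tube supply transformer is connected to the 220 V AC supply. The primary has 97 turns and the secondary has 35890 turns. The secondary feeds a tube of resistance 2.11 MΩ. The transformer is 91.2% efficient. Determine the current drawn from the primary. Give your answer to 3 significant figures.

V_s = 220 × 35890/97 = 81400 V.
I_s = V_s/R = 81400/(2.11×10^6) = 0.038578 A.
P_out = V_s I_s = 81400 × 0.038578 = 3140.3 W.
P_in = P_out/η = 3140.3/0.912 = 3443.3 W.
I_p = P_in/V_p = 3443.3/220 = 15.7 A.

I_p ≈ 15.7 A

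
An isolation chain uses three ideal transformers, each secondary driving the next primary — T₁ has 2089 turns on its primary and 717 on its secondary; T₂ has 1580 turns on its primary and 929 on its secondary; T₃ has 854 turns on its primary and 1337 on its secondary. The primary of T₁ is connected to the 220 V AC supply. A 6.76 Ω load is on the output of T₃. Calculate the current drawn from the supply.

I_supply ≈ 3.25 A

After T₁: V = 220.00 × 717/2089 = 75.510 V.
After T₂: V = 75.510 × 929/1580 = 44.398 V.
After T₃: V = 44.398 × 1337/854 = 69.508 V.
I_load = 69.508/6.76 = 10.282 A, so P_out = 69.508 × 10.282 = 714.70 W.
All ideal ⇒ P_in = P_out, so I_supply = 714.70/220 = 3.25 A.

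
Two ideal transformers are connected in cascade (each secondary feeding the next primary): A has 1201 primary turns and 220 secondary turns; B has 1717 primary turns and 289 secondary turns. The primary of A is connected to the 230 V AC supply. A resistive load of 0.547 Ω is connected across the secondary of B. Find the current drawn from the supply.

After A: V = 230.00 × 220/1201 = 42.132 V.
After B: V = 42.132 × 289/1717 = 7.0915 V.
I_load = 7.0915/0.547 = 12.964 A, so P_out = 7.0915 × 12.964 = 91.935 W.
All ideal ⇒ P_in = P_out, so I_supply = 91.935/230 = 0.400 A.

I_supply ≈ 0.400 A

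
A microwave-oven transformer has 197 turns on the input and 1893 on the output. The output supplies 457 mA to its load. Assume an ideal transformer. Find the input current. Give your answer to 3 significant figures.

For an ideal transformer I_in/I_out = N_out/N_in, so I_in = 0.457 × 1893/197 = 4.39 A.

I_in ≈ 4.39 A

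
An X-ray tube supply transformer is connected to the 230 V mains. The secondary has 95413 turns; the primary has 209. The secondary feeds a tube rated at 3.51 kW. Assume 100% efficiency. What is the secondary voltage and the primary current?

V_s = V_p × N_s/N_p = 230 × 95413/209 = 105000 V.
I_s = P/V_s = 3510/105000 = 0.033429 A.
I_p = I_s × N_s/N_p = 0.033429 × 95413/209 = 15.3 A.

V_s ≈ 105000 V, I_p ≈ 15.3 A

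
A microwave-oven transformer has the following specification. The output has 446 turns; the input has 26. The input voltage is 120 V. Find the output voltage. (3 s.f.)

V_out ≈ 2060 V

V_out/V_in = N_out/N_in, so V_out = 120 × 446/26 = 2060 V.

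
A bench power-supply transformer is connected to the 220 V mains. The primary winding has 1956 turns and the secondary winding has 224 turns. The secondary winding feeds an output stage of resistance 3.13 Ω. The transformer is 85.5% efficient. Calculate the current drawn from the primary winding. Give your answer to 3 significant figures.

I_p ≈ 1.08 A

V_s = 220 × 224/1956 = 25.194 V.
I_s = V_s/R = 25.194/3.13 = 8.0493 A.
P_out = V_s I_s = 25.194 × 8.0493 = 202.80 W.
P_in = P_out/η = 202.80/0.855 = 237.19 W.
I_p = P_in/V_p = 237.19/220 = 1.08 A.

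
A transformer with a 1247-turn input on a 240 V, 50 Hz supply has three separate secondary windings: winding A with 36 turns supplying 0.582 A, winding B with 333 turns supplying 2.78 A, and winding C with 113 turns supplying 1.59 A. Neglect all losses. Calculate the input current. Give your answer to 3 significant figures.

I_in ≈ 0.903 A

V_A = 240 × 36/1247 = 6.9286 V; V_B = 240 × 333/1247 = 64.090 V; V_C = 240 × 113/1247 = 21.748 V.
P_out = V_A I_A + V_B I_B + V_C I_C = 6.9286×0.582 + 64.090×2.78 + 21.748×1.59 = 4.0325 + 178.17 + 34.580 = 216.78 W.
Ideal ⇒ P_in = P_out, so I_in = P_out/V_in = 216.78/240 = 0.903 A.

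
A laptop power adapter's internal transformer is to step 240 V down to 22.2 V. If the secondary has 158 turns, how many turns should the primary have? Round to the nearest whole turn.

N_p/N_s = V_p/V_s, so N_p = 158 × 240/22.2 = 1708.1 ≈ 1708 turns.

N_p = 1708 turns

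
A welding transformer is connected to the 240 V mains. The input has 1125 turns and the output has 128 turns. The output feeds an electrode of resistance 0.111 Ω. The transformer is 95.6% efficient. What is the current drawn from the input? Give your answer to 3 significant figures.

I_in ≈ 29.3 A

V_out = 240 × 128/1125 = 27.307 V.
I_out = V_out/R = 27.307/0.111 = 246.01 A.
P_out = V_out I_out = 27.307 × 246.01 = 6717.6 W.
P_in = P_out/η = 6717.6/0.956 = 7026.8 W.
I_in = P_in/V_in = 7026.8/240 = 29.3 A.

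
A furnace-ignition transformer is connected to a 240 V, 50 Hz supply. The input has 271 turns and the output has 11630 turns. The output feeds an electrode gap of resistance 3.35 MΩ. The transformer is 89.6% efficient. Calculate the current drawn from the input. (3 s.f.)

I_in ≈ 0.147 A

V_out = 240 × 11630/271 = 10300 V.
I_out = V_out/R = 10300/(3.35×10^6) = 0.0030745 A.
P_out = V_out I_out = 10300 × 0.0030745 = 31.666 W.
P_in = P_out/η = 31.666/0.896 = 35.342 W.
I_in = P_in/V_in = 35.342/240 = 0.147 A.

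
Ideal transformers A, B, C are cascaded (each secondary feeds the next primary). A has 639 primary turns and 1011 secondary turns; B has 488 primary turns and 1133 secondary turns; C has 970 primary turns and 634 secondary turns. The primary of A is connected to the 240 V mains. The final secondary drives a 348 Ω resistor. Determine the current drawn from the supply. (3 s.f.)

I_supply ≈ 3.98 A

After A: V = 240.00 × 1011/639 = 379.72 V.
After B: V = 379.72 × 1133/488 = 881.60 V.
After C: V = 881.60 × 634/970 = 576.22 V.
I_load = 576.22/348 = 1.6558 A, so P_out = 576.22 × 1.6558 = 954.11 W.
All ideal ⇒ P_in = P_out, so I_supply = 954.11/240 = 3.98 A.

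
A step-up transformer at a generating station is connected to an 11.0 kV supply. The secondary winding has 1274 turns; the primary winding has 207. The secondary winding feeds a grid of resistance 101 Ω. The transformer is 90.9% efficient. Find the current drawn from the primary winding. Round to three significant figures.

V_s = 11000 × 1274/207 = 67700 V.
I_s = V_s/R = 67700/101 = 670.30 A.
P_out = V_s I_s = 67700 × 670.30 = 4.5380×10^7 W.
P_in = P_out/η = 4.5380×10^7/0.909 = 4.9923×10^7 W.
I_p = P_in/V_p = 4.9923×10^7/11000 = 4540 A.

I_p ≈ 4540 A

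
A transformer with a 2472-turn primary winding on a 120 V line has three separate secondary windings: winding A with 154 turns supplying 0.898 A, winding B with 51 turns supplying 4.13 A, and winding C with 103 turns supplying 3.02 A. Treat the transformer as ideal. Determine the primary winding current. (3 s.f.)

I_p ≈ 0.267 A

V_A = 120 × 154/2472 = 7.4757 V; V_B = 120 × 51/2472 = 2.4757 V; V_C = 120 × 103/2472 = 5.0000 V.
P_out = V_A I_A + V_B I_B + V_C I_C = 7.4757×0.898 + 2.4757×4.13 + 5.0000×3.02 = 6.7132 + 10.225 + 15.100 = 32.038 W.
Ideal ⇒ P_in = P_out, so I_p = P_out/V_p = 32.038/120 = 0.267 A.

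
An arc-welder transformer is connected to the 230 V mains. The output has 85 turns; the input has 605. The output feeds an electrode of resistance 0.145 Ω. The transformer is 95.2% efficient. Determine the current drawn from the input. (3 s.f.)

V_out = 230 × 85/605 = 32.314 V.
I_out = V_out/R = 32.314/0.145 = 222.86 A.
P_out = V_out I_out = 32.314 × 222.86 = 7201.4 W.
P_in = P_out/η = 7201.4/0.952 = 7564.5 W.
I_in = P_in/V_in = 7564.5/230 = 32.9 A.

I_in ≈ 32.9 A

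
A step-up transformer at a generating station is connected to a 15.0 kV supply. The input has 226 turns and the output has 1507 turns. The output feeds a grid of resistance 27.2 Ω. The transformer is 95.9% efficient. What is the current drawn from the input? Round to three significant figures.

V_out = 15000 × 1507/226 = 100020 V.
I_out = V_out/R = 100020/27.2 = 3677.3 A.
P_out = V_out I_out = 100020 × 3677.3 = 3.6781×10^8 W.
P_in = P_out/η = 3.6781×10^8/0.959 = 3.8353×10^8 W.
I_in = P_in/V_in = 3.8353×10^8/15000 = 25600 A.

I_in ≈ 25600 A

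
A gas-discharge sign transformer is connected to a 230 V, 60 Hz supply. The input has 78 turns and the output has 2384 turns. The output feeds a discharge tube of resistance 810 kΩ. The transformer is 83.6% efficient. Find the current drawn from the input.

V_out = 230 × 2384/78 = 7029.7 V.
I_out = V_out/R = 7029.7/810000 = 0.0086787 A.
P_out = V_out I_out = 7029.7 × 0.0086787 = 61.009 W.
P_in = P_out/η = 61.009/0.836 = 72.977 W.
I_in = P_in/V_in = 72.977/230 = 0.317 A.

I_in ≈ 0.317 A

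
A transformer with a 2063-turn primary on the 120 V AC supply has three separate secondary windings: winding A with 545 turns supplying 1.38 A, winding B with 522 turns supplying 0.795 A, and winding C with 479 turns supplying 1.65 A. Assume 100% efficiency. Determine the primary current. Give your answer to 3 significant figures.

I_p ≈ 0.949 A

V_A = 120 × 545/2063 = 31.701 V; V_B = 120 × 522/2063 = 30.364 V; V_C = 120 × 479/2063 = 27.862 V.
P_out = V_A I_A + V_B I_B + V_C I_C = 31.701×1.38 + 30.364×0.795 + 27.862×1.65 = 43.748 + 24.139 + 45.973 = 113.86 W.
Ideal ⇒ P_in = P_out, so I_p = P_out/V_p = 113.86/120 = 0.949 A.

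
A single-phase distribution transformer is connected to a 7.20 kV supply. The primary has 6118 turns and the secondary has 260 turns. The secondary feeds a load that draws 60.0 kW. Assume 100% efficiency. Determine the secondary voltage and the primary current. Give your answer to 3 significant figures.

V_s = V_p × N_s/N_p = 7200 × 260/6118 = 305.98 V.
I_s = P/V_s = 60000/305.98 = 196.09 A.
I_p = I_s × N_s/N_p = 196.09 × 260/6118 = 8.33 A.

V_s ≈ 306 V, I_p ≈ 8.33 A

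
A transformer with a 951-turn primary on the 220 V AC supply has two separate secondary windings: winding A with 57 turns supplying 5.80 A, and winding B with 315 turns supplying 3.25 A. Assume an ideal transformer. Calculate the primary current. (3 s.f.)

V_A = 220 × 57/951 = 13.186 V; V_B = 220 × 315/951 = 72.871 V.
P_out = V_A I_A + V_B I_B = 13.186×5.80 + 72.871×3.25 = 76.479 + 236.83 = 313.31 W.
Ideal ⇒ P_in = P_out, so I_p = P_out/V_p = 313.31/220 = 1.42 A.

I_p ≈ 1.42 A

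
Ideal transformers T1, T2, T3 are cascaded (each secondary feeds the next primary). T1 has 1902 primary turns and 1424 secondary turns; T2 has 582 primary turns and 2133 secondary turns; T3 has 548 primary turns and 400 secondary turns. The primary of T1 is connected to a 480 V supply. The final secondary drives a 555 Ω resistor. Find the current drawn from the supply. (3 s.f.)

I_supply ≈ 3.47 A

Secondary of T1: V = 480.00 × 1424/1902 = 359.37 V.
Secondary of T2: V = 359.37 × 2133/582 = 1317.1 V.
Secondary of T3: V = 1317.1 × 400/548 = 961.36 V.
I_load = 961.36/555 = 1.7322 A, so P_out = 961.36 × 1.7322 = 1665.3 W.
All ideal ⇒ P_in = P_out, so I_supply = 1665.3/480 = 3.47 A.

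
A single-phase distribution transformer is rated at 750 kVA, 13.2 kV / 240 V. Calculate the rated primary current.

I_p ≈ 56.8 A

I_p = S/V_p = 750000/13200 = 56.8 A.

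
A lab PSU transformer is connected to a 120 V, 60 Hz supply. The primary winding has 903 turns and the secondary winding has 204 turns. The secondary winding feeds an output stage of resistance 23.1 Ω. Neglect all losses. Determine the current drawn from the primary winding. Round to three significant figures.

I_p ≈ 0.265 A

V_s = V_p × N_s/N_p = 120 × 204/903 = 27.110 V.
I_s = V_s/R = 27.110/23.1 = 1.1736 A.
For an ideal transformer I_p N_p = I_s N_s, so I_p = 1.1736 × 204/903 = 0.265 A.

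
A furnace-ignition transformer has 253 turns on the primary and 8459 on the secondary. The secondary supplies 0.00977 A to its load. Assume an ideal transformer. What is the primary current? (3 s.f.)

For an ideal transformer I_p/I_s = N_s/N_p, so I_p = 0.00977 × 8459/253 = 0.327 A.

I_p ≈ 0.327 A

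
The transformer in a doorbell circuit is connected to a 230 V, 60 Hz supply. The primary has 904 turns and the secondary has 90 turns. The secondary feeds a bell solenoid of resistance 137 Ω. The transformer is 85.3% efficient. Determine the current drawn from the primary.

I_p ≈ 0.0195 A

V_s = 230 × 90/904 = 22.898 V.
I_s = V_s/R = 22.898/137 = 0.16714 A.
P_out = V_s I_s = 22.898 × 0.16714 = 3.8272 W.
P_in = P_out/η = 3.8272/0.853 = 4.4868 W.
I_p = P_in/V_p = 4.4868/230 = 0.0195 A.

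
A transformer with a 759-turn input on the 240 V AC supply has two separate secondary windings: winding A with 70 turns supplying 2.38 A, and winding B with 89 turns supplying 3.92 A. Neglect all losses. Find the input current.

I_in ≈ 0.679 A

V_A = 240 × 70/759 = 22.134 V; V_B = 240 × 89/759 = 28.142 V.
P_out = V_A I_A + V_B I_B = 22.134×2.38 + 28.142×3.92 = 52.680 + 110.32 = 163.00 W.
Ideal ⇒ P_in = P_out, so I_in = P_out/V_in = 163.00/240 = 0.679 A.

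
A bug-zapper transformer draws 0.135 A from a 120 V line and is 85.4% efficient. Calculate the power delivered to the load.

P_out ≈ 13.8 W

P_in = V_p I_p = 120 × 0.135 = 16.200 W.
P_out = η P_in = 0.854 × 16.200 = 13.8 W.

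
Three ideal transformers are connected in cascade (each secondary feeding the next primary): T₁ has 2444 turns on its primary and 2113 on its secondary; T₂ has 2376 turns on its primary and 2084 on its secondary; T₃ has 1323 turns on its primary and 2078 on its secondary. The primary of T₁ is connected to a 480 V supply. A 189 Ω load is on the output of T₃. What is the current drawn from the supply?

I_supply ≈ 3.60 A

Secondary of T₁: V = 480.00 × 2113/2444 = 414.99 V.
Secondary of T₂: V = 414.99 × 2084/2376 = 363.99 V.
Secondary of T₃: V = 363.99 × 2078/1323 = 571.71 V.
I_load = 571.71/189 = 3.0249 A, so P_out = 571.71 × 3.0249 = 1729.4 W.
All ideal ⇒ P_in = P_out, so I_supply = 1729.4/480 = 3.60 A.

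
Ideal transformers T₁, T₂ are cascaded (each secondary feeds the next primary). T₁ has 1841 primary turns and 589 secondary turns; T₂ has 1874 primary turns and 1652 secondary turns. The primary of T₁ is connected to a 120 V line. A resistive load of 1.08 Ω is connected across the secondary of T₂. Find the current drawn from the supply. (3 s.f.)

I_supply ≈ 8.84 A

Secondary of T₁: V = 120.00 × 589/1841 = 38.392 V.
Secondary of T₂: V = 38.392 × 1652/1874 = 33.844 V.
I_load = 33.844/1.08 = 31.337 A, so P_out = 33.844 × 31.337 = 1060.6 W.
All ideal ⇒ P_in = P_out, so I_supply = 1060.6/120 = 8.84 A.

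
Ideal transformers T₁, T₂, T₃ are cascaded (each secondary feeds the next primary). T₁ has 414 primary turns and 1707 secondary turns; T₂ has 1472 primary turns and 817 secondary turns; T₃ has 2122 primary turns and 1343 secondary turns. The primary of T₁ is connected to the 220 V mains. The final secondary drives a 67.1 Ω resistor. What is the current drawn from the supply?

After T₁: V = 220.00 × 1707/414 = 907.10 V.
After T₂: V = 907.10 × 817/1472 = 503.47 V.
After T₃: V = 503.47 × 1343/2122 = 318.64 V.
I_load = 318.64/67.1 = 4.7487 A, so P_out = 318.64 × 4.7487 = 1513.1 W.
All ideal ⇒ P_in = P_out, so I_supply = 1513.1/220 = 6.88 A.

I_supply ≈ 6.88 A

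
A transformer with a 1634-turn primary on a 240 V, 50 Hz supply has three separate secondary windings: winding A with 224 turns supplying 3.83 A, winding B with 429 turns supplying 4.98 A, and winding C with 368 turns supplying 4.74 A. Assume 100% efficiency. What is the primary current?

V_A = 240 × 224/1634 = 32.901 V; V_B = 240 × 429/1634 = 63.011 V; V_C = 240 × 368/1634 = 54.051 V.
P_out = V_A I_A + V_B I_B + V_C I_C = 32.901×3.83 + 63.011×4.98 + 54.051×4.74 = 126.01 + 313.79 + 256.20 = 696.01 W.
Ideal ⇒ P_in = P_out, so I_p = P_out/V_p = 696.01/240 = 2.90 A.

I_p ≈ 2.90 A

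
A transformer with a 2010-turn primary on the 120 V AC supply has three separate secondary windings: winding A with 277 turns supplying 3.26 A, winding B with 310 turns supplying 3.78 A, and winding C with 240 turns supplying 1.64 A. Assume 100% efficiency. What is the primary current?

I_p ≈ 1.23 A

V_A = 120 × 277/2010 = 16.537 V; V_B = 120 × 310/2010 = 18.507 V; V_C = 120 × 240/2010 = 14.328 V.
P_out = V_A I_A + V_B I_B + V_C I_C = 16.537×3.26 + 18.507×3.78 + 14.328×1.64 = 53.912 + 69.958 + 23.499 = 147.37 W.
Ideal ⇒ P_in = P_out, so I_p = P_out/V_p = 147.37/120 = 1.23 A.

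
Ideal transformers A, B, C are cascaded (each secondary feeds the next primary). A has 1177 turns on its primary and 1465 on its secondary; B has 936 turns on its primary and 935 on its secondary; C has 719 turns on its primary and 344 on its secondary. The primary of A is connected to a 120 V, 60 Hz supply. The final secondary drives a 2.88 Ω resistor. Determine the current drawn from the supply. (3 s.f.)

Secondary of A: V = 120.00 × 1465/1177 = 149.36 V.
Secondary of B: V = 149.36 × 935/936 = 149.20 V.
Secondary of C: V = 149.20 × 344/719 = 71.385 V.
I_load = 71.385/2.88 = 24.787 A, so P_out = 71.385 × 24.787 = 1769.4 W.
All ideal ⇒ P_in = P_out, so I_supply = 1769.4/120 = 14.7 A.

I_supply ≈ 14.7 A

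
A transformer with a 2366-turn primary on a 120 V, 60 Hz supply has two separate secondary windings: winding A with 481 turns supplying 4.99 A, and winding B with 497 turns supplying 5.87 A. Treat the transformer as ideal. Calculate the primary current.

I_p ≈ 2.25 A

V_A = 120 × 481/2366 = 24.396 V; V_B = 120 × 497/2366 = 25.207 V.
P_out = V_A I_A + V_B I_B = 24.396×4.99 + 25.207×5.87 = 121.73 + 147.97 = 269.70 W.
Ideal ⇒ P_in = P_out, so I_p = P_out/V_p = 269.70/120 = 2.25 A.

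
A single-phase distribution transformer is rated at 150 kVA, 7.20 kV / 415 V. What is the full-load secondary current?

I_s = S/V_s = 150000/415 = 361 A.

I_s ≈ 361 A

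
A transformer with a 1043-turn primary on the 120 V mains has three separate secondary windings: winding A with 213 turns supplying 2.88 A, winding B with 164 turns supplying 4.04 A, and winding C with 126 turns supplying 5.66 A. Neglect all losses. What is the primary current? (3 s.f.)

I_p ≈ 1.91 A

V_A = 120 × 213/1043 = 24.506 V; V_B = 120 × 164/1043 = 18.869 V; V_C = 120 × 126/1043 = 14.497 V.
P_out = V_A I_A + V_B I_B + V_C I_C = 24.506×2.88 + 18.869×4.04 + 14.497×5.66 = 70.578 + 76.229 + 82.051 = 228.86 W.
Ideal ⇒ P_in = P_out, so I_p = P_out/V_p = 228.86/120 = 1.91 A.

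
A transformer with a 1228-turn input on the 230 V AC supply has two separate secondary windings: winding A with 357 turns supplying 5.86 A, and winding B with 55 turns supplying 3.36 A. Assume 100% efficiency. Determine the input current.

I_in ≈ 1.85 A

V_A = 230 × 357/1228 = 66.865 V; V_B = 230 × 55/1228 = 10.301 V.
P_out = V_A I_A + V_B I_B = 66.865×5.86 + 10.301×3.36 = 391.83 + 34.612 = 426.44 W.
Ideal ⇒ P_in = P_out, so I_in = P_out/V_in = 426.44/230 = 1.85 A.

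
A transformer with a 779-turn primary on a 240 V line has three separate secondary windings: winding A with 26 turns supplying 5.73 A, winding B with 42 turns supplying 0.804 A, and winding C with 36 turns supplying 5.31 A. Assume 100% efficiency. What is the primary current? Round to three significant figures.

I_p ≈ 0.480 A

V_A = 240 × 26/779 = 8.0103 V; V_B = 240 × 42/779 = 12.940 V; V_C = 240 × 36/779 = 11.091 V.
P_out = V_A I_A + V_B I_B + V_C I_C = 8.0103×5.73 + 12.940×0.804 + 11.091×5.31 = 45.899 + 10.403 + 58.894 = 115.20 W.
Ideal ⇒ P_in = P_out, so I_p = P_out/V_p = 115.20/240 = 0.480 A.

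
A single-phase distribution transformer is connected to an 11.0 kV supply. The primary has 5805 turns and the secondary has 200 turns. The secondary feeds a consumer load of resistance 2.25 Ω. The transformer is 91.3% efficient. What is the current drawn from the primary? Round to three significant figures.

I_p ≈ 6.36 A

V_s = 11000 × 200/5805 = 378.98 V.
I_s = V_s/R = 378.98/2.25 = 168.44 A.
P_out = V_s I_s = 378.98 × 168.44 = 63835 W.
P_in = P_out/η = 63835/0.913 = 69918 W.
I_p = P_in/V_p = 69918/11000 = 6.36 A.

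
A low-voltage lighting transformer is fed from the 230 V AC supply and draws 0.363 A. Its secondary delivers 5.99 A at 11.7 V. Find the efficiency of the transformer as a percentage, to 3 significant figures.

P_in = 230 × 0.363 = 83.4900 W.
P_out = 11.7 × 5.99 = 70.0830 W.
η = P_out/P_in = 70.0830/83.4900 = 0.839.

η ≈ 83.9%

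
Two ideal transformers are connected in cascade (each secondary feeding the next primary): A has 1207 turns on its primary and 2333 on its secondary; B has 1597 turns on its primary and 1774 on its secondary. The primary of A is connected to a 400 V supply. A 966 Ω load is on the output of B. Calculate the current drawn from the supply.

After A: V = 400.00 × 2333/1207 = 773.16 V.
After B: V = 773.16 × 1774/1597 = 858.85 V.
I_load = 858.85/966 = 0.88908 A, so P_out = 858.85 × 0.88908 = 763.58 W.
All ideal ⇒ P_in = P_out, so I_supply = 763.58/400 = 1.91 A.

I_supply ≈ 1.91 A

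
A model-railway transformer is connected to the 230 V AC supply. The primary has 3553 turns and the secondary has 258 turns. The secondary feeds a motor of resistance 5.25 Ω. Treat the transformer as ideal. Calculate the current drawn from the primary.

I_p ≈ 0.231 A

V_s = V_p × N_s/N_p = 230 × 258/3553 = 16.701 V.
I_s = V_s/R = 16.701/5.25 = 3.1812 A.
For an ideal transformer I_p N_p = I_s N_s, so I_p = 3.1812 × 258/3553 = 0.231 A.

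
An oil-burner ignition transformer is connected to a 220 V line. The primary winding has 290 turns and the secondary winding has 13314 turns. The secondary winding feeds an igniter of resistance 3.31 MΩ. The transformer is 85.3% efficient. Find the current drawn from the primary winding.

I_p ≈ 0.164 A

V_s = 220 × 13314/290 = 10100 V.
I_s = V_s/R = 10100/(3.31×10^6) = 0.0030514 A.
P_out = V_s I_s = 10100 × 0.0030514 = 30.820 W.
P_in = P_out/η = 30.820/0.853 = 36.132 W.
I_p = P_in/V_p = 36.132/220 = 0.164 A.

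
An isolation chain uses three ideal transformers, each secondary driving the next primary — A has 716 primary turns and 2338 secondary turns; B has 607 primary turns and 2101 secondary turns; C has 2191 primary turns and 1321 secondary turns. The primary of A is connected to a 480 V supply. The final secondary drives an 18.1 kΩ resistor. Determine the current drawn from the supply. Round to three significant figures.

I_supply ≈ 1.23 A

After A: V = 480.00 × 2338/716 = 1567.4 V.
After B: V = 1567.4 × 2101/607 = 5425.1 V.
After C: V = 5425.1 × 1321/2191 = 3270.9 V.
I_load = 3270.9/18100 = 0.18071 A, so P_out = 3270.9 × 0.18071 = 591.10 W.
All ideal ⇒ P_in = P_out, so I_supply = 591.10/480 = 1.23 A.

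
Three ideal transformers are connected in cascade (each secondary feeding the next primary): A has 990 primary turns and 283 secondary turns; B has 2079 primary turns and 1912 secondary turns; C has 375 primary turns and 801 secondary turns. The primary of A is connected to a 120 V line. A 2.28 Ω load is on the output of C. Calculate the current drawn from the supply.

Secondary of A: V = 120.00 × 283/990 = 34.303 V.
Secondary of B: V = 34.303 × 1912/2079 = 31.548 V.
Secondary of C: V = 31.548 × 801/375 = 67.386 V.
I_load = 67.386/2.28 = 29.555 A, so P_out = 67.386 × 29.555 = 1991.6 W.
All ideal ⇒ P_in = P_out, so I_supply = 1991.6/120 = 16.6 A.

I_supply ≈ 16.6 A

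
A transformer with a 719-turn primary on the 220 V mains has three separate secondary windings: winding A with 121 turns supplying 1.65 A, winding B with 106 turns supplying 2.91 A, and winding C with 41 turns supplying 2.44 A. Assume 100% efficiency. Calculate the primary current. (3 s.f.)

V_A = 220 × 121/719 = 37.024 V; V_B = 220 × 106/719 = 32.434 V; V_C = 220 × 41/719 = 12.545 V.
P_out = V_A I_A + V_B I_B + V_C I_C = 37.024×1.65 + 32.434×2.91 + 12.545×2.44 = 61.089 + 94.383 + 30.610 = 186.08 W.
Ideal ⇒ P_in = P_out, so I_p = P_out/V_p = 186.08/220 = 0.846 A.

I_p ≈ 0.846 A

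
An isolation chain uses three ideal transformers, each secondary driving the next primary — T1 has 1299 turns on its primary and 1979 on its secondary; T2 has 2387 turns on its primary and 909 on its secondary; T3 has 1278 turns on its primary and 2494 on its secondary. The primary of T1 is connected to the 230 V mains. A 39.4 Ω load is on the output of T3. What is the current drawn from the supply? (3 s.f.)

After T1: V = 230.00 × 1979/1299 = 350.40 V.
After T2: V = 350.40 × 909/2387 = 133.44 V.
After T3: V = 133.44 × 2494/1278 = 260.40 V.
I_load = 260.40/39.4 = 6.6091 A, so P_out = 260.40 × 6.6091 = 1721.0 W.
All ideal ⇒ P_in = P_out, so I_supply = 1721.0/230 = 7.48 A.

I_supply ≈ 7.48 A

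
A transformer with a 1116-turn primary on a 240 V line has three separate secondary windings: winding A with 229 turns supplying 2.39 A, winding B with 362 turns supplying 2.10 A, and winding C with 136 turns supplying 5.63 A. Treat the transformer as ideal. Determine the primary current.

V_A = 240 × 229/1116 = 49.247 V; V_B = 240 × 362/1116 = 77.849 V; V_C = 240 × 136/1116 = 29.247 V.
P_out = V_A I_A + V_B I_B + V_C I_C = 49.247×2.39 + 77.849×2.10 + 29.247×5.63 = 117.70 + 163.48 + 164.66 = 445.85 W.
Ideal ⇒ P_in = P_out, so I_p = P_out/V_p = 445.85/240 = 1.86 A.

I_p ≈ 1.86 A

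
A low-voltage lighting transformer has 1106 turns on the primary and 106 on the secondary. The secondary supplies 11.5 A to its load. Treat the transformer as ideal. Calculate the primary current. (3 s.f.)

I_p ≈ 1.10 A

For an ideal transformer I_p/I_s = N_s/N_p, so I_p = 11.5 × 106/1106 = 1.10 A.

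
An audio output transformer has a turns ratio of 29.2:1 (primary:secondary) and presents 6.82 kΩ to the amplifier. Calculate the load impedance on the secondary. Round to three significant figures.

Z_s ≈ 8.00 Ω

Z_s = Z_p/(N_p/N_s)² = 6820/29.2² = 8.00 Ω.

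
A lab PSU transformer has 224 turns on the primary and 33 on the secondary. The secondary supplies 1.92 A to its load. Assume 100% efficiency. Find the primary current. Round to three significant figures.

For an ideal transformer I_p/I_s = N_s/N_p, so I_p = 1.92 × 33/224 = 0.283 A.

I_p ≈ 0.283 A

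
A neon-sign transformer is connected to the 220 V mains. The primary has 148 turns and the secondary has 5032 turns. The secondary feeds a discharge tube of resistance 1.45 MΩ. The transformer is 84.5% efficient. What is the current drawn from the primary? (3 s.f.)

V_s = 220 × 5032/148 = 7480.0 V.
I_s = V_s/R = 7480.0/(1.45×10^6) = 0.0051586 A.
P_out = V_s I_s = 7480.0 × 0.0051586 = 38.586 W.
P_in = P_out/η = 38.586/0.845 = 45.664 W.
I_p = P_in/V_p = 45.664/220 = 0.208 A.

I_p ≈ 0.208 A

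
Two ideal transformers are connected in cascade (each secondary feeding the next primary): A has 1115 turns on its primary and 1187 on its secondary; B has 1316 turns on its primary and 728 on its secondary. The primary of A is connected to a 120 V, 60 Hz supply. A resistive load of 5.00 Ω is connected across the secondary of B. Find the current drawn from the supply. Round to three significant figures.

I_supply ≈ 8.32 A

Secondary of A: V = 120.00 × 1187/1115 = 127.75 V.
Secondary of B: V = 127.75 × 728/1316 = 70.670 V.
I_load = 70.670/5.00 = 14.134 A, so P_out = 70.670 × 14.134 = 998.84 W.
All ideal ⇒ P_in = P_out, so I_supply = 998.84/120 = 8.32 A.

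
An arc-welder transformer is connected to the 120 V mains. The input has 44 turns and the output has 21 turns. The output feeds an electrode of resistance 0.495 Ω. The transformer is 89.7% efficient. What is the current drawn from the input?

I_in ≈ 61.6 A

V_out = 120 × 21/44 = 57.273 V.
I_out = V_out/R = 57.273/0.495 = 115.70 A.
P_out = V_out I_out = 57.273 × 115.70 = 6626.6 W.
P_in = P_out/η = 6626.6/0.897 = 7387.5 W.
I_in = P_in/V_in = 7387.5/120 = 61.6 A.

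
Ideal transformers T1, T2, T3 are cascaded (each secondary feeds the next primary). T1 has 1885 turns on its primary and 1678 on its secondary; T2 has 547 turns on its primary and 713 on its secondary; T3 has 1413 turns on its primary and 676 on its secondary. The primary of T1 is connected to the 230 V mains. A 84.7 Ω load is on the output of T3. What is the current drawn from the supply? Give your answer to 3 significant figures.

I_supply ≈ 0.837 A

Secondary of T1: V = 230.00 × 1678/1885 = 204.74 V.
Secondary of T2: V = 204.74 × 713/547 = 266.88 V.
Secondary of T3: V = 266.88 × 676/1413 = 127.68 V.
I_load = 127.68/84.7 = 1.5074 A, so P_out = 127.68 × 1.5074 = 192.46 W.
All ideal ⇒ P_in = P_out, so I_supply = 192.46/230 = 0.837 A.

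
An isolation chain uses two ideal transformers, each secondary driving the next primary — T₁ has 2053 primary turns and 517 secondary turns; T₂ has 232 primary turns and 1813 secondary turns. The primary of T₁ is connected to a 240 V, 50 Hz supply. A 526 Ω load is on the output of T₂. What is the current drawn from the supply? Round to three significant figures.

After T₁: V = 240.00 × 517/2053 = 60.438 V.
After T₂: V = 60.438 × 1813/232 = 472.31 V.
I_load = 472.31/526 = 0.89792 A, so P_out = 472.31 × 0.89792 = 424.09 W.
All ideal ⇒ P_in = P_out, so I_supply = 424.09/240 = 1.77 A.

I_supply ≈ 1.77 A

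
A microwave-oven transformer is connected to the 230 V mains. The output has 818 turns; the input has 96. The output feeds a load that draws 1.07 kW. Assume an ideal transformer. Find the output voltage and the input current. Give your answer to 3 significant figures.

V_out ≈ 1960 V, I_in ≈ 4.65 A

V_out = V_in × N_out/N_in = 230 × 818/96 = 1959.8 V.
I_out = P/V_out = 1070/1959.8 = 0.54598 A.
I_in = I_out × N_out/N_in = 0.54598 × 818/96 = 4.65 A.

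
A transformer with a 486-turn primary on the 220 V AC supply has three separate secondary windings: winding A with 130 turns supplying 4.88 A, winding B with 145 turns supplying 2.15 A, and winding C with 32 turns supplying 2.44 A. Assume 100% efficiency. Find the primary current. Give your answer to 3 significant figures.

I_p ≈ 2.11 A

V_A = 220 × 130/486 = 58.848 V; V_B = 220 × 145/486 = 65.638 V; V_C = 220 × 32/486 = 14.486 V.
P_out = V_A I_A + V_B I_B + V_C I_C = 58.848×4.88 + 65.638×2.15 + 14.486×2.44 = 287.18 + 141.12 + 35.345 = 463.64 W.
Ideal ⇒ P_in = P_out, so I_p = P_out/V_p = 463.64/220 = 2.11 A.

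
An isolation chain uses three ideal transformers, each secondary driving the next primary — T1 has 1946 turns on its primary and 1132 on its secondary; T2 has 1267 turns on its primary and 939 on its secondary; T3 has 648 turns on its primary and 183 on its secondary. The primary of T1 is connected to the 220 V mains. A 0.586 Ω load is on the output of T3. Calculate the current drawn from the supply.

After T1: V = 220.00 × 1132/1946 = 127.98 V.
After T2: V = 127.98 × 939/1267 = 94.845 V.
After T3: V = 94.845 × 183/648 = 26.785 V.
I_load = 26.785/0.586 = 45.708 A, so P_out = 26.785 × 45.708 = 1224.3 W.
All ideal ⇒ P_in = P_out, so I_supply = 1224.3/220 = 5.56 A.

I_supply ≈ 5.56 A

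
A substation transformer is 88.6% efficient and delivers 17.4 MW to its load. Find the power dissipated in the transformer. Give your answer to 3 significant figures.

P_in = P_out/η = 1.74×10^7/0.886 = 1.96388×10^7 W.
P_loss = P_in − P_out = 1.96388×10^7 − 1.74×10^7 = 2.24×10^6 W.

P_loss ≈ 2.24×10^6 W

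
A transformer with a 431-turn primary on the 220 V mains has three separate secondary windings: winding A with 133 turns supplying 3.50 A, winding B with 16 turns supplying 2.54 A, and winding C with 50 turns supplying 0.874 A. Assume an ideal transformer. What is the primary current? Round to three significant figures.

V_A = 220 × 133/431 = 67.889 V; V_B = 220 × 16/431 = 8.1671 V; V_C = 220 × 50/431 = 25.522 V.
P_out = V_A I_A + V_B I_B + V_C I_C = 67.889×3.50 + 8.1671×2.54 + 25.522×0.874 = 237.61 + 20.744 + 22.306 = 280.66 W.
Ideal ⇒ P_in = P_out, so I_p = P_out/V_p = 280.66/220 = 1.28 A.

I_p ≈ 1.28 A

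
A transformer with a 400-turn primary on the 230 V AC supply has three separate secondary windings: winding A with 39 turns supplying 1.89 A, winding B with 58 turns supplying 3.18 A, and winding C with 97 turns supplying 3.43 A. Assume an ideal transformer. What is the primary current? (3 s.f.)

I_p ≈ 1.48 A

V_A = 230 × 39/400 = 22.425 V; V_B = 230 × 58/400 = 33.350 V; V_C = 230 × 97/400 = 55.775 V.
P_out = V_A I_A + V_B I_B + V_C I_C = 22.425×1.89 + 33.350×3.18 + 55.775×3.43 = 42.383 + 106.05 + 191.31 = 339.74 W.
Ideal ⇒ P_in = P_out, so I_p = P_out/V_p = 339.74/230 = 1.48 A.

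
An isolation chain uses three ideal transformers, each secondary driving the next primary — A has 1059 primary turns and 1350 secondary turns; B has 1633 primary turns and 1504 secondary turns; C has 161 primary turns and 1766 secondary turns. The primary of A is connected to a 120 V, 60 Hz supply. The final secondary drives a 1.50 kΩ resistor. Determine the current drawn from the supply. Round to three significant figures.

Secondary of A: V = 120.00 × 1350/1059 = 152.97 V.
Secondary of B: V = 152.97 × 1504/1633 = 140.89 V.
Secondary of C: V = 140.89 × 1766/161 = 1545.4 V.
I_load = 1545.4/1500 = 1.0303 A, so P_out = 1545.4 × 1.0303 = 1592.2 W.
All ideal ⇒ P_in = P_out, so I_supply = 1592.2/120 = 13.3 A.

I_supply ≈ 13.3 A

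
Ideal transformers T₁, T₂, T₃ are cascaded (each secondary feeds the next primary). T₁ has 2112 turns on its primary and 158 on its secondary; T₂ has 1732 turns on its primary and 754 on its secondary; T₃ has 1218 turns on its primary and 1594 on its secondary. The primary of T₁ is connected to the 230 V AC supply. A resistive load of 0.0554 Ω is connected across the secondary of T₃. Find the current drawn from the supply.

After T₁: V = 230.00 × 158/2112 = 17.206 V.
After T₂: V = 17.206 × 754/1732 = 7.4906 V.
After T₃: V = 7.4906 × 1594/1218 = 9.8029 V.
I_load = 9.8029/0.0554 = 176.95 A, so P_out = 9.8029 × 176.95 = 1734.6 W.
All ideal ⇒ P_in = P_out, so I_supply = 1734.6/230 = 7.54 A.

I_supply ≈ 7.54 A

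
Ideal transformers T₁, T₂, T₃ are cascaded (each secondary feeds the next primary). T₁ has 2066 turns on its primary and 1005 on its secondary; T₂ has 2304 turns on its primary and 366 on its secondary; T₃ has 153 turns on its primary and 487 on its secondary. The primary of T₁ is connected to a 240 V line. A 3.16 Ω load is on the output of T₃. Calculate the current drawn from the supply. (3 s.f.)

I_supply ≈ 4.59 A

After T₁: V = 240.00 × 1005/2066 = 116.75 V.
After T₂: V = 116.75 × 366/2304 = 18.546 V.
After T₃: V = 18.546 × 487/153 = 59.031 V.
I_load = 59.031/3.16 = 18.681 A, so P_out = 59.031 × 18.681 = 1102.8 W.
All ideal ⇒ P_in = P_out, so I_supply = 1102.8/240 = 4.59 A.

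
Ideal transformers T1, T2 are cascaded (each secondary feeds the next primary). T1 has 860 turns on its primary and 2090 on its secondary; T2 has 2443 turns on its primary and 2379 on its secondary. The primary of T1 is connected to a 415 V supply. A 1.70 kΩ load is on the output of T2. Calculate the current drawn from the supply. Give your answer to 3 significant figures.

I_supply ≈ 1.37 A

After T1: V = 415.00 × 2090/860 = 1008.5 V.
After T2: V = 1008.5 × 2379/2443 = 982.13 V.
I_load = 982.13/1700 = 0.57772 A, so P_out = 982.13 × 0.57772 = 567.39 W.
All ideal ⇒ P_in = P_out, so I_supply = 567.39/415 = 1.37 A.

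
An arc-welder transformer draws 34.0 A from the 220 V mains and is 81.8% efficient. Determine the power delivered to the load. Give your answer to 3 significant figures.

P_in = V_p I_p = 220 × 34.0 = 7480.0 W.
P_out = η P_in = 0.818 × 7480.0 = 6120 W.

P_out ≈ 6120 W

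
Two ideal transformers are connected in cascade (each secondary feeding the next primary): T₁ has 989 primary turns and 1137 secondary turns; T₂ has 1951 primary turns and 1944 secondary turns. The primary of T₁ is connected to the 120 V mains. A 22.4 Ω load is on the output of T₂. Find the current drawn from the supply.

After T₁: V = 120.00 × 1137/989 = 137.96 V.
After T₂: V = 137.96 × 1944/1951 = 137.46 V.
I_load = 137.46/22.4 = 6.1367 A, so P_out = 137.46 × 6.1367 = 843.57 W.
All ideal ⇒ P_in = P_out, so I_supply = 843.57/120 = 7.03 A.

I_supply ≈ 7.03 A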